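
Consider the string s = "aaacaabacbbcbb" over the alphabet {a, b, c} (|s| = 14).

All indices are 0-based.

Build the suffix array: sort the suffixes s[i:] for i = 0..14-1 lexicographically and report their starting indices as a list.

[0, 4, 1, 5, 2, 7, 13, 6, 12, 9, 10, 3, 11, 8]

rank→(start, suffix):
  0 → (0, 'aaacaabacbbcbb')
  1 → (4, 'aabacbbcbb')
  2 → (1, 'aacaabacbbcbb')
  3 → (5, 'abacbbcbb')
  4 → (2, 'acaabacbbcbb')
  5 → (7, 'acbbcbb')
  6 → (13, 'b')
  7 → (6, 'bacbbcbb')
  8 → (12, 'bb')
  9 → (9, 'bbcbb')
  10 → (10, 'bcbb')
  11 → (3, 'caabacbbcbb')
  12 → (11, 'cbb')
  13 → (8, 'cbbcbb')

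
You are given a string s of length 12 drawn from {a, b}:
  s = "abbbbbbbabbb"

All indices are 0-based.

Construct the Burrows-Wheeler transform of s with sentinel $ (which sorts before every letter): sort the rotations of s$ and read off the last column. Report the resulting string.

bb$bbbbabbbba

rank  rotation       last
    0  $abbbbbbbabbb  b
    1  abbb$abbbbbbb  b
    2  abbbbbbbabbb$  $
    3  b$abbbbbbbabb  b
    4  babbb$abbbbbb  b
    5  bb$abbbbbbbab  b
    6  bbabbb$abbbbb  b
    7  bbb$abbbbbbba  a
    8  bbbabbb$abbbb  b
    9  bbbbabbb$abbb  b
   10  bbbbbabbb$abb  b
   11  bbbbbbabbb$ab  b
   12  bbbbbbbabbb$a  a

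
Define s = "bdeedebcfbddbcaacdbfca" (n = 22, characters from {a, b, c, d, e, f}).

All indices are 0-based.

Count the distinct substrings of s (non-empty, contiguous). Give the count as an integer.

232

rank | idx | suffix
   0 |  21 | a
   1 |  14 | aacdbfca
   2 |  15 | acdbfca
   3 |  12 | bcaacdbfca
   4 |   6 | bcfbddbcaacdbfca
   5 |   9 | bddbcaacdbfca
   6 |   0 | bdeedebcfbddbcaacdbfca
   7 |  18 | bfca
   8 |  20 | ca
   9 |  13 | caacdbfca
  10 |  16 | cdbfca
  11 |   7 | cfbddbcaacdbfca
  12 |  11 | dbcaacdbfca
  13 |  17 | dbfca
  14 |  10 | ddbcaacdbfca
  15 |   4 | debcfbddbcaacdbfca
  16 |   1 | deedebcfbddbcaacdbfca
  17 |   5 | ebcfbddbcaacdbfca
  18 |   3 | edebcfbddbcaacdbfca
  19 |   2 | eedebcfbddbcaacdbfca
  20 |   8 | fbddbcaacdbfca
  21 |  19 | fca

SA = [21, 14, 15, 12, 6, 9, 0, 18, 20, 13, 16, 7, 11, 17, 10, 4, 1, 5, 3, 2, 8, 19]
i: (SA[i-1],SA[i]) lcp shared
  1: (21,14) 1 'a'
  2: (14,15) 1 'a'
  3: (15,12) 0 ''
  4: (12,6) 2 'bc'
  5: (6,9) 1 'b'
  6: (9,0) 2 'bd'
  7: (0,18) 1 'b'
  8: (18,20) 0 ''
  9: (20,13) 2 'ca'
  10: (13,16) 1 'c'
  11: (16,7) 1 'c'
  12: (7,11) 0 ''
  13: (11,17) 2 'db'
  14: (17,10) 1 'd'
  15: (10,4) 1 'd'
  16: (4,1) 2 'de'
  17: (1,5) 0 ''
  18: (5,3) 1 'e'
  19: (3,2) 1 'e'
  20: (2,8) 0 ''
  21: (8,19) 1 'f'

n(n+1)/2 = 22·23/2 = 253
Σ LCP = 0 + 1 + 1 + 0 + 2 + 1 + 2 + 1 + 0 + 2 + 1 + 1 + 0 + 2 + 1 + 1 + 2 + 0 + 1 + 1 + 0 + 1 = 21
distinct = 253 − 21 = 232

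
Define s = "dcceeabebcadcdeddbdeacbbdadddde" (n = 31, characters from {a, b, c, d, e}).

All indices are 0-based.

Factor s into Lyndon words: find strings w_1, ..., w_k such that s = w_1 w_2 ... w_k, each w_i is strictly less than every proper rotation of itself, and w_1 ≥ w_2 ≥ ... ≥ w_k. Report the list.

["d", "ccee", "abebcadcdeddbdeacbbdadddde"]

emit factor 1: 'd' (i=0, period=1)
emit factor 2: 'ccee' (i=1, period=4)
emit factor 3: 'abebcadcdeddbdeacbbdadddde' (i=5, period=26)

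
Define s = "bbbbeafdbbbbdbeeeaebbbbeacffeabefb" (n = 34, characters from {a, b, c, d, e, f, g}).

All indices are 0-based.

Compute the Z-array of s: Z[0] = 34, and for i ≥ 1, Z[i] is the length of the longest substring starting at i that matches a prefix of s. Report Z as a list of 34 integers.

Z[0]=34
i=1: fresh scan; Z[1]=3 extend→box=[1,4)
i=2: min(r-i=2, Z[1]=3)=2; Z[2]=2
i=3: min(r-i=1, Z[2]=2)=1; Z[3]=1
i=4: fresh scan; Z[4]=0
i=5: fresh scan; Z[5]=0
i=6: fresh scan; Z[6]=0
i=7: fresh scan; Z[7]=0
i=8: fresh scan; Z[8]=4 extend→box=[8,12)
i=9: min(r-i=3, Z[1]=3)=3; Z[9]=3
i=10: min(r-i=2, Z[2]=2)=2; Z[10]=2
i=11: min(r-i=1, Z[3]=1)=1; Z[11]=1
i=12: fresh scan; Z[12]=0
i=13: fresh scan; Z[13]=1 extend→box=[13,14)
i=14: fresh scan; Z[14]=0
i=15: fresh scan; Z[15]=0
i=16: fresh scan; Z[16]=0
i=17: fresh scan; Z[17]=0
i=18: fresh scan; Z[18]=0
i=19: fresh scan; Z[19]=6 extend→box=[19,25)
i=20: min(r-i=5, Z[1]=3)=3; Z[20]=3
i=21: min(r-i=4, Z[2]=2)=2; Z[21]=2
i=22: min(r-i=3, Z[3]=1)=1; Z[22]=1
i=23: min(r-i=2, Z[4]=0)=0; Z[23]=0
i=24: min(r-i=1, Z[5]=0)=0; Z[24]=0
i=25: fresh scan; Z[25]=0
i=26: fresh scan; Z[26]=0
i=27: fresh scan; Z[27]=0
i=28: fresh scan; Z[28]=0
i=29: fresh scan; Z[29]=0
i=30: fresh scan; Z[30]=1 extend→box=[30,31)
i=31: fresh scan; Z[31]=0
i=32: fresh scan; Z[32]=0
i=33: fresh scan; Z[33]=1 extend→box=[33,34)

[34, 3, 2, 1, 0, 0, 0, 0, 4, 3, 2, 1, 0, 1, 0, 0, 0, 0, 0, 6, 3, 2, 1, 0, 0, 0, 0, 0, 0, 0, 1, 0, 0, 1]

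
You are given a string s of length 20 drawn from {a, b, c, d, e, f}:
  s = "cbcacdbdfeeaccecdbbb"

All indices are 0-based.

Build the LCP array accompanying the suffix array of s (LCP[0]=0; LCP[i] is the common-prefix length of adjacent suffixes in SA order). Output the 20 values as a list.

[0, 2, 0, 1, 2, 1, 1, 0, 1, 1, 1, 3, 1, 0, 2, 1, 0, 1, 1, 0]

rank | idx | suffix
   0 |  11 | accecdbbb
   1 |   3 | acdbdfeeaccecdbbb
   2 |  19 | b
   3 |  18 | bb
   4 |  17 | bbb
   5 |   1 | bcacdbdfeeaccecdbbb
   6 |   6 | bdfeeaccecdbbb
   7 |   2 | cacdbdfeeaccecdbbb
   8 |   0 | cbcacdbdfeeaccecdbbb
   9 |  12 | ccecdbbb
  10 |  15 | cdbbb
  11 |   4 | cdbdfeeaccecdbbb
  12 |  13 | cecdbbb
  13 |  16 | dbbb
  14 |   5 | dbdfeeaccecdbbb
  15 |   7 | dfeeaccecdbbb
  16 |  10 | eaccecdbbb
  17 |  14 | ecdbbb
  18 |   9 | eeaccecdbbb
  19 |   8 | feeaccecdbbb

SA = [11, 3, 19, 18, 17, 1, 6, 2, 0, 12, 15, 4, 13, 16, 5, 7, 10, 14, 9, 8]
i: (SA[i-1],SA[i]) lcp shared
  1: (11,3) 2 'ac'
  2: (3,19) 0 ''
  3: (19,18) 1 'b'
  4: (18,17) 2 'bb'
  5: (17,1) 1 'b'
  6: (1,6) 1 'b'
  7: (6,2) 0 ''
  8: (2,0) 1 'c'
  9: (0,12) 1 'c'
  10: (12,15) 1 'c'
  11: (15,4) 3 'cdb'
  12: (4,13) 1 'c'
  13: (13,16) 0 ''
  14: (16,5) 2 'db'
  15: (5,7) 1 'd'
  16: (7,10) 0 ''
  17: (10,14) 1 'e'
  18: (14,9) 1 'e'
  19: (9,8) 0 ''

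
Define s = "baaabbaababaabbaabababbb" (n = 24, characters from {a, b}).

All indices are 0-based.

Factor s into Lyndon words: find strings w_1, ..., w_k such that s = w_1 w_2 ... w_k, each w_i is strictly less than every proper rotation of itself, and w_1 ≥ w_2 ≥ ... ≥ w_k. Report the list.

["b", "aaabbaababaabbaabababbb"]

emit factor 1: 'b' (i=0, period=1)
emit factor 2: 'aaabbaababaabbaabababbb' (i=1, period=23)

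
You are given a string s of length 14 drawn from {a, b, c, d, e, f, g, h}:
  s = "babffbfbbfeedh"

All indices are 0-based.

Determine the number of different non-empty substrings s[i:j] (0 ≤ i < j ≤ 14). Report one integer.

rank→(start, suffix):
  0 → (1, 'abffbfbbfeedh')
  1 → (0, 'babffbfbbfeedh')
  2 → (7, 'bbfeedh')
  3 → (5, 'bfbbfeedh')
  4 → (8, 'bfeedh')
  5 → (2, 'bffbfbbfeedh')
  6 → (12, 'dh')
  7 → (11, 'edh')
  8 → (10, 'eedh')
  9 → (6, 'fbbfeedh')
  10 → (4, 'fbfbbfeedh')
  11 → (9, 'feedh')
  12 → (3, 'ffbfbbfeedh')
  13 → (13, 'h')

SA = [1, 0, 7, 5, 8, 2, 12, 11, 10, 6, 4, 9, 3, 13]
i: (SA[i-1],SA[i]) lcp shared
  1: (1,0) 0 ''
  2: (0,7) 1 'b'
  3: (7,5) 1 'b'
  4: (5,8) 2 'bf'
  5: (8,2) 2 'bf'
  6: (2,12) 0 ''
  7: (12,11) 0 ''
  8: (11,10) 1 'e'
  9: (10,6) 0 ''
  10: (6,4) 2 'fb'
  11: (4,9) 1 'f'
  12: (9,3) 1 'f'
  13: (3,13) 0 ''

n(n+1)/2 = 14·15/2 = 105
Σ LCP = 0 + 0 + 1 + 1 + 2 + 2 + 0 + 0 + 1 + 0 + 2 + 1 + 1 + 0 = 11
distinct = 105 − 11 = 94

94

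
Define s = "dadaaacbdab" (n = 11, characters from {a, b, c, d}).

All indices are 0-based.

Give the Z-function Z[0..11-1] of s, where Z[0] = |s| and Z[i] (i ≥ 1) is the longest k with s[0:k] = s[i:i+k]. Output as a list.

[11, 0, 2, 0, 0, 0, 0, 0, 2, 0, 0]

Z[0]=11
i=1: fresh scan; Z[1]=0
i=2: fresh scan; Z[2]=2 grow→box=[2,4)
i=3: min(r-i=1, Z[1]=0)=0; Z[3]=0
i=4: fresh scan; Z[4]=0
i=5: fresh scan; Z[5]=0
i=6: fresh scan; Z[6]=0
i=7: fresh scan; Z[7]=0
i=8: fresh scan; Z[8]=2 grow→box=[8,10)
i=9: min(r-i=1, Z[1]=0)=0; Z[9]=0
i=10: fresh scan; Z[10]=0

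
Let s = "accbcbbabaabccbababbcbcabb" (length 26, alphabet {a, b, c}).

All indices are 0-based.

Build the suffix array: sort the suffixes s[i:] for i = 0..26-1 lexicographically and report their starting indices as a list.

[9, 7, 15, 23, 17, 10, 0, 25, 8, 6, 14, 16, 24, 5, 18, 21, 3, 19, 11, 22, 13, 4, 20, 2, 12, 1]

sorted suffixes:
  #0 SA[0]=9  'aabccbababbcbcabb'
  #1 SA[1]=7  'abaabccbababbcbcabb'
  #2 SA[2]=15  'ababbcbcabb'
  #3 SA[3]=23  'abb'
  #4 SA[4]=17  'abbcbcabb'
  #5 SA[5]=10  'abccbababbcbcabb'
  #6 SA[6]=0  'accbcbbabaabccbababbcbcabb'
  #7 SA[7]=25  'b'
  #8 SA[8]=8  'baabccbababbcbcabb'
  #9 SA[9]=6  'babaabccbababbcbcabb'
  #10 SA[10]=14  'bababbcbcabb'
  #11 SA[11]=16  'babbcbcabb'
  #12 SA[12]=24  'bb'
  #13 SA[13]=5  'bbabaabccbababbcbcabb'
  #14 SA[14]=18  'bbcbcabb'
  #15 SA[15]=21  'bcabb'
  #16 SA[16]=3  'bcbbabaabccbababbcbcabb'
  #17 SA[17]=19  'bcbcabb'
  #18 SA[18]=11  'bccbababbcbcabb'
  #19 SA[19]=22  'cabb'
  #20 SA[20]=13  'cbababbcbcabb'
  #21 SA[21]=4  'cbbabaabccbababbcbcabb'
  #22 SA[22]=20  'cbcabb'
  #23 SA[23]=2  'cbcbbabaabccbababbcbcabb'
  #24 SA[24]=12  'ccbababbcbcabb'
  #25 SA[25]=1  'ccbcbbabaabccbababbcbcabb'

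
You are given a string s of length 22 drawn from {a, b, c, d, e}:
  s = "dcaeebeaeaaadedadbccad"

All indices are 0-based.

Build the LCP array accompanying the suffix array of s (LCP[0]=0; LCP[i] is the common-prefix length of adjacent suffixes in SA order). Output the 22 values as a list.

[0, 2, 1, 2, 2, 1, 2, 0, 1, 0, 2, 1, 0, 1, 1, 1, 1, 0, 2, 1, 1, 1]

rank→(start, suffix):
  0 → (9, 'aaadedadbccad')
  1 → (10, 'aadedadbccad')
  2 → (20, 'ad')
  3 → (15, 'adbccad')
  4 → (11, 'adedadbccad')
  5 → (7, 'aeaaadedadbccad')
  6 → (2, 'aeebeaeaaadedadbccad')
  7 → (17, 'bccad')
  8 → (5, 'beaeaaadedadbccad')
  9 → (19, 'cad')
  10 → (1, 'caeebeaeaaadedadbccad')
  11 → (18, 'ccad')
  12 → (21, 'd')
  13 → (14, 'dadbccad')
  14 → (16, 'dbccad')
  15 → (0, 'dcaeebeaeaaadedadbccad')
  16 → (12, 'dedadbccad')
  17 → (8, 'eaaadedadbccad')
  18 → (6, 'eaeaaadedadbccad')
  19 → (4, 'ebeaeaaadedadbccad')
  20 → (13, 'edadbccad')
  21 → (3, 'eebeaeaaadedadbccad')

SA = [9, 10, 20, 15, 11, 7, 2, 17, 5, 19, 1, 18, 21, 14, 16, 0, 12, 8, 6, 4, 13, 3]
i: (SA[i-1],SA[i]) lcp shared
  1: (9,10) 2 'aa'
  2: (10,20) 1 'a'
  3: (20,15) 2 'ad'
  4: (15,11) 2 'ad'
  5: (11,7) 1 'a'
  6: (7,2) 2 'ae'
  7: (2,17) 0 ''
  8: (17,5) 1 'b'
  9: (5,19) 0 ''
  10: (19,1) 2 'ca'
  11: (1,18) 1 'c'
  12: (18,21) 0 ''
  13: (21,14) 1 'd'
  14: (14,16) 1 'd'
  15: (16,0) 1 'd'
  16: (0,12) 1 'd'
  17: (12,8) 0 ''
  18: (8,6) 2 'ea'
  19: (6,4) 1 'e'
  20: (4,13) 1 'e'
  21: (13,3) 1 'e'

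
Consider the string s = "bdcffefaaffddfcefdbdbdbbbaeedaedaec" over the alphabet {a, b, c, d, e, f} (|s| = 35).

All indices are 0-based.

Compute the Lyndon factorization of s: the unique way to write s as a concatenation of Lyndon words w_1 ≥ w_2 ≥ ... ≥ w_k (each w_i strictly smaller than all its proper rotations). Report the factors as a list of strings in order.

emit factor 1: 'bdcffef' (i=0, period=7)
emit factor 2: 'aaffddfcefdbdbdbbbaeedaedaec' (i=7, period=28)

["bdcffef", "aaffddfcefdbdbdbbbaeedaedaec"]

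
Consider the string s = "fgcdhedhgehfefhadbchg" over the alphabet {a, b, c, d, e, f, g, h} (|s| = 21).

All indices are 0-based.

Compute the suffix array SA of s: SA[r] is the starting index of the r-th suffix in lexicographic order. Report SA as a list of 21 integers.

[15, 17, 2, 18, 16, 3, 6, 5, 12, 9, 11, 0, 13, 20, 1, 8, 14, 4, 10, 19, 7]

sorted suffixes:
  #0 SA[0]=15  'adbchg'
  #1 SA[1]=17  'bchg'
  #2 SA[2]=2  'cdhedhgehfefhadbchg'
  #3 SA[3]=18  'chg'
  #4 SA[4]=16  'dbchg'
  #5 SA[5]=3  'dhedhgehfefhadbchg'
  #6 SA[6]=6  'dhgehfefhadbchg'
  #7 SA[7]=5  'edhgehfefhadbchg'
  #8 SA[8]=12  'efhadbchg'
  #9 SA[9]=9  'ehfefhadbchg'
  #10 SA[10]=11  'fefhadbchg'
  #11 SA[11]=0  'fgcdhedhgehfefhadbchg'
  #12 SA[12]=13  'fhadbchg'
  #13 SA[13]=20  'g'
  #14 SA[14]=1  'gcdhedhgehfefhadbchg'
  #15 SA[15]=8  'gehfefhadbchg'
  #16 SA[16]=14  'hadbchg'
  #17 SA[17]=4  'hedhgehfefhadbchg'
  #18 SA[18]=10  'hfefhadbchg'
  #19 SA[19]=19  'hg'
  #20 SA[20]=7  'hgehfefhadbchg'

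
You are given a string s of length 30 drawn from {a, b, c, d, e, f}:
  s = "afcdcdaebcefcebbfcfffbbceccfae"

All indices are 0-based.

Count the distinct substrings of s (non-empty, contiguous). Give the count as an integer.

rank | idx | suffix
   0 |  28 | ae
   1 |   6 | aebcefcebbfcfffbbceccfae
   2 |   0 | afcdcdaebcefcebbfcfffbbceccfae
   3 |  21 | bbceccfae
   4 |  14 | bbfcfffbbceccfae
   5 |  22 | bceccfae
   6 |   8 | bcefcebbfcfffbbceccfae
   7 |  15 | bfcfffbbceccfae
   8 |  25 | ccfae
   9 |   4 | cdaebcefcebbfcfffbbceccfae
  10 |   2 | cdcdaebcefcebbfcfffbbceccfae
  11 |  12 | cebbfcfffbbceccfae
  12 |  23 | ceccfae
  13 |   9 | cefcebbfcfffbbceccfae
  14 |  26 | cfae
  15 |  17 | cfffbbceccfae
  16 |   5 | daebcefcebbfcfffbbceccfae
  17 |   3 | dcdaebcefcebbfcfffbbceccfae
  18 |  29 | e
  19 |  13 | ebbfcfffbbceccfae
  20 |   7 | ebcefcebbfcfffbbceccfae
  21 |  24 | eccfae
  22 |  10 | efcebbfcfffbbceccfae
  23 |  27 | fae
  24 |  20 | fbbceccfae
  25 |   1 | fcdcdaebcefcebbfcfffbbceccfae
  26 |  11 | fcebbfcfffbbceccfae
  27 |  16 | fcfffbbceccfae
  28 |  19 | ffbbceccfae
  29 |  18 | fffbbceccfae

SA = [28, 6, 0, 21, 14, 22, 8, 15, 25, 4, 2, 12, 23, 9, 26, 17, 5, 3, 29, 13, 7, 24, 10, 27, 20, 1, 11, 16, 19, 18]
rank  pair      lcp
   1  s[28:],s[6:]  2  'ae'
   2  s[6:],s[0:]  1  'a'
   3  s[0:],s[21:]  0  ''
   4  s[21:],s[14:]  2  'bb'
   5  s[14:],s[22:]  1  'b'
   6  s[22:],s[8:]  3  'bce'
   7  s[8:],s[15:]  1  'b'
   8  s[15:],s[25:]  0  ''
   9  s[25:],s[4:]  1  'c'
  10  s[4:],s[2:]  2  'cd'
  11  s[2:],s[12:]  1  'c'
  12  s[12:],s[23:]  2  'ce'
  13  s[23:],s[9:]  2  'ce'
  14  s[9:],s[26:]  1  'c'
  15  s[26:],s[17:]  2  'cf'
  16  s[17:],s[5:]  0  ''
  17  s[5:],s[3:]  1  'd'
  18  s[3:],s[29:]  0  ''
  19  s[29:],s[13:]  1  'e'
  20  s[13:],s[7:]  2  'eb'
  21  s[7:],s[24:]  1  'e'
  22  s[24:],s[10:]  1  'e'
  23  s[10:],s[27:]  0  ''
  24  s[27:],s[20:]  1  'f'
  25  s[20:],s[1:]  1  'f'
  26  s[1:],s[11:]  2  'fc'
  27  s[11:],s[16:]  2  'fc'
  28  s[16:],s[19:]  1  'f'
  29  s[19:],s[18:]  2  'ff'

n(n+1)/2 = 30·31/2 = 465
Σ LCP = 0 + 2 + 1 + 0 + 2 + 1 + 3 + 1 + 0 + 1 + 2 + 1 + 2 + 2 + 1 + 2 + 0 + 1 + 0 + 1 + 2 + 1 + 1 + 0 + 1 + 1 + 2 + 2 + 1 + 2 = 36
distinct = 465 − 36 = 429

429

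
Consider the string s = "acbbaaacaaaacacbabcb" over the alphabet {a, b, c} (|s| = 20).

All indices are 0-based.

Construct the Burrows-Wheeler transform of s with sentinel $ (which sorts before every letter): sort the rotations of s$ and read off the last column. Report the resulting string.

rank  rotation               last
    0  $acbbaaacaaaacacbabcb  b
    1  aaaacacbabcb$acbbaaac  c
    2  aaacaaaacacbabcb$acbb  b
    3  aaacacbabcb$acbbaaaca  a
    4  aacaaaacacbabcb$acbba  a
    5  aacacbabcb$acbbaaacaa  a
    6  abcb$acbbaaacaaaacacb  b
    7  acaaaacacbabcb$acbbaa  a
    8  acacbabcb$acbbaaacaaa  a
    9  acbabcb$acbbaaacaaaac  c
   10  acbbaaacaaaacacbabcb$  $
   11  b$acbbaaacaaaacacbabc  c
   12  baaacaaaacacbabcb$acb  b
   13  babcb$acbbaaacaaaacac  c
   14  bbaaacaaaacacbabcb$ac  c
   15  bcb$acbbaaacaaaacacba  a
   16  caaaacacbabcb$acbbaaa  a
   17  cacbabcb$acbbaaacaaaa  a
   18  cb$acbbaaacaaaacacbab  b
   19  cbabcb$acbbaaacaaaaca  a
   20  cbbaaacaaaacacbabcb$a  a

bcbaaabaac$cbccaaabaa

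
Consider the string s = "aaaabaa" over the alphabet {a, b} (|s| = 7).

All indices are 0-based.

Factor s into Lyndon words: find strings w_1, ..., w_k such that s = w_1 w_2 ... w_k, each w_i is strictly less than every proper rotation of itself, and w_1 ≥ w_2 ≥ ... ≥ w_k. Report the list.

["aaaab", "a", "a"]

emit factor 1: 'aaaab' (i=0, period=5)
emit factor 2: 'a' (i=5, period=1)
emit factor 3: 'a' (i=6, period=1)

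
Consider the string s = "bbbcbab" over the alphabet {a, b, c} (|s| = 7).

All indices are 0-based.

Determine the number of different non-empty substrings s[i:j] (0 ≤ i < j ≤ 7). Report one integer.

sorted suffixes:
  #0 SA[0]=5  'ab'
  #1 SA[1]=6  'b'
  #2 SA[2]=4  'bab'
  #3 SA[3]=0  'bbbcbab'
  #4 SA[4]=1  'bbcbab'
  #5 SA[5]=2  'bcbab'
  #6 SA[6]=3  'cbab'

SA = [5, 6, 4, 0, 1, 2, 3]
rank  pair      lcp
   1  s[5:],s[6:]  0  ''
   2  s[6:],s[4:]  1  'b'
   3  s[4:],s[0:]  1  'b'
   4  s[0:],s[1:]  2  'bb'
   5  s[1:],s[2:]  1  'b'
   6  s[2:],s[3:]  0  ''

n(n+1)/2 = 7·8/2 = 28
Σ LCP = 0 + 0 + 1 + 1 + 2 + 1 + 0 = 5
distinct = 28 − 5 = 23

23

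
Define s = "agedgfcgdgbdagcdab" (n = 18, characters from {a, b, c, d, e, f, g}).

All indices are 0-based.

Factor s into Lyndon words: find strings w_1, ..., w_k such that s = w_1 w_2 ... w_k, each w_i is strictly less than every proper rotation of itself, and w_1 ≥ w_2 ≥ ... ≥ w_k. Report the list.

emit factor 1: 'agedgfcgdgbd' (i=0, period=12)
emit factor 2: 'agcd' (i=12, period=4)
emit factor 3: 'ab' (i=16, period=2)

["agedgfcgdgbd", "agcd", "ab"]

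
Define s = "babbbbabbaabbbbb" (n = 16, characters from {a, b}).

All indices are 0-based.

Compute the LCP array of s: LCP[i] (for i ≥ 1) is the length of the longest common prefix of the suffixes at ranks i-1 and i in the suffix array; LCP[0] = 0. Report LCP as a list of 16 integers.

sorted suffixes:
  #0 SA[0]=9  'aabbbbb'
  #1 SA[1]=6  'abbaabbbbb'
  #2 SA[2]=1  'abbbbabbaabbbbb'
  #3 SA[3]=10  'abbbbb'
  #4 SA[4]=15  'b'
  #5 SA[5]=8  'baabbbbb'
  #6 SA[6]=5  'babbaabbbbb'
  #7 SA[7]=0  'babbbbabbaabbbbb'
  #8 SA[8]=14  'bb'
  #9 SA[9]=7  'bbaabbbbb'
  #10 SA[10]=4  'bbabbaabbbbb'
  #11 SA[11]=13  'bbb'
  #12 SA[12]=3  'bbbabbaabbbbb'
  #13 SA[13]=12  'bbbb'
  #14 SA[14]=2  'bbbbabbaabbbbb'
  #15 SA[15]=11  'bbbbb'

SA = [9, 6, 1, 10, 15, 8, 5, 0, 14, 7, 4, 13, 3, 12, 2, 11]
[i] adj suffixes → lcp
  [1] 9/6 → 1 ('a')
  [2] 6/1 → 3 ('abb')
  [3] 1/10 → 5 ('abbbb')
  [4] 10/15 → 0 ('')
  [5] 15/8 → 1 ('b')
  [6] 8/5 → 2 ('ba')
  [7] 5/0 → 4 ('babb')
  [8] 0/14 → 1 ('b')
  [9] 14/7 → 2 ('bb')
  [10] 7/4 → 3 ('bba')
  [11] 4/13 → 2 ('bb')
  [12] 13/3 → 3 ('bbb')
  [13] 3/12 → 3 ('bbb')
  [14] 12/2 → 4 ('bbbb')
  [15] 2/11 → 4 ('bbbb')

[0, 1, 3, 5, 0, 1, 2, 4, 1, 2, 3, 2, 3, 3, 4, 4]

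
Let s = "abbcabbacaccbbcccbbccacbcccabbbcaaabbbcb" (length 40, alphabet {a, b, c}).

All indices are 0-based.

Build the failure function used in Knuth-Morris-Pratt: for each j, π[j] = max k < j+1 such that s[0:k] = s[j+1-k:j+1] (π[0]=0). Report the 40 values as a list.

[0, 0, 0, 0, 1, 2, 3, 1, 0, 1, 0, 0, 0, 0, 0, 0, 0, 0, 0, 0, 0, 1, 0, 0, 0, 0, 0, 1, 2, 3, 0, 0, 1, 1, 1, 2, 3, 0, 0, 0]

π[0] = 0
j=1 s[j]='b': π[1]=0 (border '')
j=2 s[j]='b': π[2]=0 (border '')
j=3 s[j]='c': π[3]=0 (border '')
j=4 s[j]='a': π[4]=1 (border 'a')
j=5 s[j]='b': π[5]=2 (border 'ab')
j=6 s[j]='b': π[6]=3 (border 'abb')
j=7 s[j]='a': k: 3→0; π[7]=1 (border 'a')
j=8 s[j]='c': k: 1→0; π[8]=0 (border '')
j=9 s[j]='a': π[9]=1 (border 'a')
j=10 s[j]='c': k: 1→0; π[10]=0 (border '')
j=11 s[j]='c': π[11]=0 (border '')
j=12 s[j]='b': π[12]=0 (border '')
j=13 s[j]='b': π[13]=0 (border '')
j=14 s[j]='c': π[14]=0 (border '')
j=15 s[j]='c': π[15]=0 (border '')
j=16 s[j]='c': π[16]=0 (border '')
j=17 s[j]='b': π[17]=0 (border '')
j=18 s[j]='b': π[18]=0 (border '')
j=19 s[j]='c': π[19]=0 (border '')
j=20 s[j]='c': π[20]=0 (border '')
j=21 s[j]='a': π[21]=1 (border 'a')
j=22 s[j]='c': k: 1→0; π[22]=0 (border '')
j=23 s[j]='b': π[23]=0 (border '')
j=24 s[j]='c': π[24]=0 (border '')
j=25 s[j]='c': π[25]=0 (border '')
j=26 s[j]='c': π[26]=0 (border '')
j=27 s[j]='a': π[27]=1 (border 'a')
j=28 s[j]='b': π[28]=2 (border 'ab')
j=29 s[j]='b': π[29]=3 (border 'abb')
j=30 s[j]='b': k: 3→0; π[30]=0 (border '')
j=31 s[j]='c': π[31]=0 (border '')
j=32 s[j]='a': π[32]=1 (border 'a')
j=33 s[j]='a': k: 1→0; π[33]=1 (border 'a')
j=34 s[j]='a': k: 1→0; π[34]=1 (border 'a')
j=35 s[j]='b': π[35]=2 (border 'ab')
j=36 s[j]='b': π[36]=3 (border 'abb')
j=37 s[j]='b': k: 3→0; π[37]=0 (border '')
j=38 s[j]='c': π[38]=0 (border '')
j=39 s[j]='b': π[39]=0 (border '')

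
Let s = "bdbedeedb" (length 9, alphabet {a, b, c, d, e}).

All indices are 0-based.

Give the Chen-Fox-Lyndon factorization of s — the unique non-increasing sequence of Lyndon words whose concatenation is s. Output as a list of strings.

emit factor 1: 'bdbedeed' (i=0, period=8)
emit factor 2: 'b' (i=8, period=1)

["bdbedeed", "b"]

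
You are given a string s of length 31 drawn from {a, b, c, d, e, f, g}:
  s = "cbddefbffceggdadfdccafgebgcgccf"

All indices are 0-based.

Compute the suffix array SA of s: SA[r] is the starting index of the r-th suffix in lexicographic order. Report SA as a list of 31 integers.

rank→(start, suffix):
  0 → (14, 'adfdccafgebgcgccf')
  1 → (20, 'afgebgcgccf')
  2 → (1, 'bddefbffceggdadfdccafgebgcgccf')
  3 → (6, 'bffceggdadfdccafgebgcgccf')
  4 → (24, 'bgcgccf')
  5 → (19, 'cafgebgcgccf')
  6 → (0, 'cbddefbffceggdadfdccafgebgcgccf')
  7 → (18, 'ccafgebgcgccf')
  8 → (28, 'ccf')
  9 → (9, 'ceggdadfdccafgebgcgccf')
  10 → (29, 'cf')
  11 → (26, 'cgccf')
  12 → (13, 'dadfdccafgebgcgccf')
  13 → (17, 'dccafgebgcgccf')
  14 → (2, 'ddefbffceggdadfdccafgebgcgccf')
  15 → (3, 'defbffceggdadfdccafgebgcgccf')
  16 → (15, 'dfdccafgebgcgccf')
  17 → (23, 'ebgcgccf')
  18 → (4, 'efbffceggdadfdccafgebgcgccf')
  19 → (10, 'eggdadfdccafgebgcgccf')
  20 → (30, 'f')
  21 → (5, 'fbffceggdadfdccafgebgcgccf')
  22 → (8, 'fceggdadfdccafgebgcgccf')
  23 → (16, 'fdccafgebgcgccf')
  24 → (7, 'ffceggdadfdccafgebgcgccf')
  25 → (21, 'fgebgcgccf')
  26 → (27, 'gccf')
  27 → (25, 'gcgccf')
  28 → (12, 'gdadfdccafgebgcgccf')
  29 → (22, 'gebgcgccf')
  30 → (11, 'ggdadfdccafgebgcgccf')

[14, 20, 1, 6, 24, 19, 0, 18, 28, 9, 29, 26, 13, 17, 2, 3, 15, 23, 4, 10, 30, 5, 8, 16, 7, 21, 27, 25, 12, 22, 11]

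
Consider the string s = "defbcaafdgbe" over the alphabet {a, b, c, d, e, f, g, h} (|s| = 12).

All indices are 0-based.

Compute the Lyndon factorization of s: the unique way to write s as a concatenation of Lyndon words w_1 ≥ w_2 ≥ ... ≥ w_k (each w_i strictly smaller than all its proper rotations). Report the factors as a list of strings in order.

["def", "bc", "aafdgbe"]

emit factor 1: 'def' (i=0, period=3)
emit factor 2: 'bc' (i=3, period=2)
emit factor 3: 'aafdgbe' (i=5, period=7)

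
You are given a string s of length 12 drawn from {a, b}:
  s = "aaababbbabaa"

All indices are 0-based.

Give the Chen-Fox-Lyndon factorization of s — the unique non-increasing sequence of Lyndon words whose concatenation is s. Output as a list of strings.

emit factor 1: 'aaababbbab' (i=0, period=10)
emit factor 2: 'a' (i=10, period=1)
emit factor 3: 'a' (i=11, period=1)

["aaababbbab", "a", "a"]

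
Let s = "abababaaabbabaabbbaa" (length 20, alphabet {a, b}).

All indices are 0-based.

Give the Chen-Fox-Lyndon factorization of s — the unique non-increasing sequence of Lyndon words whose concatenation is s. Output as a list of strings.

["ab", "ab", "ab", "aaabbabaabbb", "a", "a"]

emit factor 1: 'ab' (i=0, period=2)
emit factor 2: 'ab' (i=2, period=2)
emit factor 3: 'ab' (i=4, period=2)
emit factor 4: 'aaabbabaabbb' (i=6, period=12)
emit factor 5: 'a' (i=18, period=1)
emit factor 6: 'a' (i=19, period=1)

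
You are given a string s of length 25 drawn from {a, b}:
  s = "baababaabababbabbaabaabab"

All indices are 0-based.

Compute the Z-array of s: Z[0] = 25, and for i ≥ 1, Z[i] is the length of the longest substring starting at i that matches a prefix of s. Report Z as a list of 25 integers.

Z[0]=25
i=1: outside box; Z[1]=0
i=2: outside box; Z[2]=0
i=3: outside box; Z[3]=2 scan→box=[3,5)
i=4: min(r-i=1, Z[1]=0)=0; Z[4]=0
i=5: outside box; Z[5]=7 scan→box=[5,12)
i=6: min(r-i=6, Z[1]=0)=0; Z[6]=0
i=7: min(r-i=5, Z[2]=0)=0; Z[7]=0
i=8: min(r-i=4, Z[3]=2)=2; Z[8]=2
i=9: min(r-i=3, Z[4]=0)=0; Z[9]=0
i=10: min(r-i=2, Z[5]=7)=2; Z[10]=2
i=11: min(r-i=1, Z[6]=0)=0; Z[11]=0
i=12: outside box; Z[12]=1 scan→box=[12,13)
i=13: outside box; Z[13]=2 scan→box=[13,15)
i=14: min(r-i=1, Z[1]=0)=0; Z[14]=0
i=15: outside box; Z[15]=1 scan→box=[15,16)
i=16: outside box; Z[16]=5 scan→box=[16,21)
i=17: min(r-i=4, Z[1]=0)=0; Z[17]=0
i=18: min(r-i=3, Z[2]=0)=0; Z[18]=0
i=19: min(r-i=2, Z[3]=2)=2; Z[19]=6 scan→box=[19,25)
i=20: min(r-i=5, Z[1]=0)=0; Z[20]=0
i=21: min(r-i=4, Z[2]=0)=0; Z[21]=0
i=22: min(r-i=3, Z[3]=2)=2; Z[22]=2
i=23: min(r-i=2, Z[4]=0)=0; Z[23]=0
i=24: min(r-i=1, Z[5]=7)=1; Z[24]=1

[25, 0, 0, 2, 0, 7, 0, 0, 2, 0, 2, 0, 1, 2, 0, 1, 5, 0, 0, 6, 0, 0, 2, 0, 1]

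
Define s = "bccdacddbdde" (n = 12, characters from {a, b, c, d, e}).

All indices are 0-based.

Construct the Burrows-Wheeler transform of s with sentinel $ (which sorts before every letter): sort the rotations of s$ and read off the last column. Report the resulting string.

ed$dbcacdcbdd

rank  rotation       last
    0  $bccdacddbdde  e
    1  acddbdde$bccd  d
    2  bccdacddbdde$  $
    3  bdde$bccdacdd  d
    4  ccdacddbdde$b  b
    5  cdacddbdde$bc  c
    6  cddbdde$bccda  a
    7  dacddbdde$bcc  c
    8  dbdde$bccdacd  d
    9  ddbdde$bccdac  c
   10  dde$bccdacddb  b
   11  de$bccdacddbd  d
   12  e$bccdacddbdd  d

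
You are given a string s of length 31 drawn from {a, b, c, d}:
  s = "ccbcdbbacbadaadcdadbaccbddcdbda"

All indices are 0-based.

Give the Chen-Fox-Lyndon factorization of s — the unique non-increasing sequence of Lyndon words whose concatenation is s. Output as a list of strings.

emit factor 1: 'c' (i=0, period=1)
emit factor 2: 'c' (i=1, period=1)
emit factor 3: 'bcd' (i=2, period=3)
emit factor 4: 'b' (i=5, period=1)
emit factor 5: 'b' (i=6, period=1)
emit factor 6: 'acbad' (i=7, period=5)
emit factor 7: 'aadcdadbaccbddcdbd' (i=12, period=18)
emit factor 8: 'a' (i=30, period=1)

["c", "c", "bcd", "b", "b", "acbad", "aadcdadbaccbddcdbd", "a"]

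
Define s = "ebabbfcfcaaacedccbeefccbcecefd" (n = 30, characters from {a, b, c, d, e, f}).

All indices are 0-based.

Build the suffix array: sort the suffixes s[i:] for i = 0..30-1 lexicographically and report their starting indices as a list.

[9, 10, 2, 11, 1, 3, 23, 17, 4, 8, 22, 16, 21, 15, 24, 12, 26, 6, 29, 14, 0, 25, 13, 18, 19, 27, 7, 20, 5, 28]

sorted suffixes:
  #0 SA[0]=9  'aaacedccbeefccbcecefd'
  #1 SA[1]=10  'aacedccbeefccbcecefd'
  #2 SA[2]=2  'abbfcfcaaacedccbeefccbcecefd'
  #3 SA[3]=11  'acedccbeefccbcecefd'
  #4 SA[4]=1  'babbfcfcaaacedccbeefccbcecefd'
  #5 SA[5]=3  'bbfcfcaaacedccbeefccbcecefd'
  #6 SA[6]=23  'bcecefd'
  #7 SA[7]=17  'beefccbcecefd'
  #8 SA[8]=4  'bfcfcaaacedccbeefccbcecefd'
  #9 SA[9]=8  'caaacedccbeefccbcecefd'
  #10 SA[10]=22  'cbcecefd'
  #11 SA[11]=16  'cbeefccbcecefd'
  #12 SA[12]=21  'ccbcecefd'
  #13 SA[13]=15  'ccbeefccbcecefd'
  #14 SA[14]=24  'cecefd'
  #15 SA[15]=12  'cedccbeefccbcecefd'
  #16 SA[16]=26  'cefd'
  #17 SA[17]=6  'cfcaaacedccbeefccbcecefd'
  #18 SA[18]=29  'd'
  #19 SA[19]=14  'dccbeefccbcecefd'
  #20 SA[20]=0  'ebabbfcfcaaacedccbeefccbcecefd'
  #21 SA[21]=25  'ecefd'
  #22 SA[22]=13  'edccbeefccbcecefd'
  #23 SA[23]=18  'eefccbcecefd'
  #24 SA[24]=19  'efccbcecefd'
  #25 SA[25]=27  'efd'
  #26 SA[26]=7  'fcaaacedccbeefccbcecefd'
  #27 SA[27]=20  'fccbcecefd'
  #28 SA[28]=5  'fcfcaaacedccbeefccbcecefd'
  #29 SA[29]=28  'fd'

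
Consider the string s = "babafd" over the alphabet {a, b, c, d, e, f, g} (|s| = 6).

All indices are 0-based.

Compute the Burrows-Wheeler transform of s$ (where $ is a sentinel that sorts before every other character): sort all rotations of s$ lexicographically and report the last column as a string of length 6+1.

dbb$afa

rank  rotation last
    0  $babafd  d
    1  abafd$b  b
    2  afd$bab  b
    3  babafd$  $
    4  bafd$ba  a
    5  d$babaf  f
    6  fd$baba  a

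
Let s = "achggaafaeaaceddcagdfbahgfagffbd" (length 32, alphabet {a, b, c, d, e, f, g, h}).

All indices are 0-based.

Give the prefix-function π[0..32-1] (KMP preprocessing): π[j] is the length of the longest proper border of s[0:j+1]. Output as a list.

π[0] = 0
j=1 s[j]='c': π[1]=0 (border '')
j=2 s[j]='h': π[2]=0 (border '')
j=3 s[j]='g': π[3]=0 (border '')
j=4 s[j]='g': π[4]=0 (border '')
j=5 s[j]='a': π[5]=1 (border 'a')
j=6 s[j]='a': k: 1→0; π[6]=1 (border 'a')
j=7 s[j]='f': k: 1→0; π[7]=0 (border '')
j=8 s[j]='a': π[8]=1 (border 'a')
j=9 s[j]='e': k: 1→0; π[9]=0 (border '')
j=10 s[j]='a': π[10]=1 (border 'a')
j=11 s[j]='a': k: 1→0; π[11]=1 (border 'a')
j=12 s[j]='c': π[12]=2 (border 'ac')
j=13 s[j]='e': k: 2→0; π[13]=0 (border '')
j=14 s[j]='d': π[14]=0 (border '')
j=15 s[j]='d': π[15]=0 (border '')
j=16 s[j]='c': π[16]=0 (border '')
j=17 s[j]='a': π[17]=1 (border 'a')
j=18 s[j]='g': k: 1→0; π[18]=0 (border '')
j=19 s[j]='d': π[19]=0 (border '')
j=20 s[j]='f': π[20]=0 (border '')
j=21 s[j]='b': π[21]=0 (border '')
j=22 s[j]='a': π[22]=1 (border 'a')
j=23 s[j]='h': k: 1→0; π[23]=0 (border '')
j=24 s[j]='g': π[24]=0 (border '')
j=25 s[j]='f': π[25]=0 (border '')
j=26 s[j]='a': π[26]=1 (border 'a')
j=27 s[j]='g': k: 1→0; π[27]=0 (border '')
j=28 s[j]='f': π[28]=0 (border '')
j=29 s[j]='f': π[29]=0 (border '')
j=30 s[j]='b': π[30]=0 (border '')
j=31 s[j]='d': π[31]=0 (border '')

[0, 0, 0, 0, 0, 1, 1, 0, 1, 0, 1, 1, 2, 0, 0, 0, 0, 1, 0, 0, 0, 0, 1, 0, 0, 0, 1, 0, 0, 0, 0, 0]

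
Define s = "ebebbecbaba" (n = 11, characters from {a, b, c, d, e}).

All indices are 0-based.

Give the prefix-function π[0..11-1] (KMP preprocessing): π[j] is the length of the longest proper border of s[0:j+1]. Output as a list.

π[0] = 0
j=1 s[j]='b': π[1]=0 (border '')
j=2 s[j]='e': π[2]=1 (border 'e')
j=3 s[j]='b': π[3]=2 (border 'eb')
j=4 s[j]='b': k: 2→0; π[4]=0 (border '')
j=5 s[j]='e': π[5]=1 (border 'e')
j=6 s[j]='c': k: 1→0; π[6]=0 (border '')
j=7 s[j]='b': π[7]=0 (border '')
j=8 s[j]='a': π[8]=0 (border '')
j=9 s[j]='b': π[9]=0 (border '')
j=10 s[j]='a': π[10]=0 (border '')

[0, 0, 1, 2, 0, 1, 0, 0, 0, 0, 0]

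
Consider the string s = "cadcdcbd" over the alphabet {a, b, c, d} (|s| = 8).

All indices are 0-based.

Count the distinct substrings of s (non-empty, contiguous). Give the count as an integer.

31

rank | idx | suffix
   0 |   1 | adcdcbd
   1 |   6 | bd
   2 |   0 | cadcdcbd
   3 |   5 | cbd
   4 |   3 | cdcbd
   5 |   7 | d
   6 |   4 | dcbd
   7 |   2 | dcdcbd

SA = [1, 6, 0, 5, 3, 7, 4, 2]
[i] adj suffixes → lcp
  [1] 1/6 → 0 ('')
  [2] 6/0 → 0 ('')
  [3] 0/5 → 1 ('c')
  [4] 5/3 → 1 ('c')
  [5] 3/7 → 0 ('')
  [6] 7/4 → 1 ('d')
  [7] 4/2 → 2 ('dc')

n(n+1)/2 = 8·9/2 = 36
Σ LCP = 0 + 0 + 0 + 1 + 1 + 0 + 1 + 2 = 5
distinct = 36 − 5 = 31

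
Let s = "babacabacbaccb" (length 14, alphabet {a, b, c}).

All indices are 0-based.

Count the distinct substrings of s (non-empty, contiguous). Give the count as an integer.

rank | idx | suffix
   0 |   1 | abacabacbaccb
   1 |   5 | abacbaccb
   2 |   3 | acabacbaccb
   3 |   7 | acbaccb
   4 |  10 | accb
   5 |  13 | b
   6 |   0 | babacabacbaccb
   7 |   2 | bacabacbaccb
   8 |   6 | bacbaccb
   9 |   9 | baccb
  10 |   4 | cabacbaccb
  11 |  12 | cb
  12 |   8 | cbaccb
  13 |  11 | ccb

SA = [1, 5, 3, 7, 10, 13, 0, 2, 6, 9, 4, 12, 8, 11]
rank  pair      lcp
   1  s[1:],s[5:]  4  'abac'
   2  s[5:],s[3:]  1  'a'
   3  s[3:],s[7:]  2  'ac'
   4  s[7:],s[10:]  2  'ac'
   5  s[10:],s[13:]  0  ''
   6  s[13:],s[0:]  1  'b'
   7  s[0:],s[2:]  2  'ba'
   8  s[2:],s[6:]  3  'bac'
   9  s[6:],s[9:]  3  'bac'
  10  s[9:],s[4:]  0  ''
  11  s[4:],s[12:]  1  'c'
  12  s[12:],s[8:]  2  'cb'
  13  s[8:],s[11:]  1  'c'

n(n+1)/2 = 14·15/2 = 105
Σ LCP = 0 + 4 + 1 + 2 + 2 + 0 + 1 + 2 + 3 + 3 + 0 + 1 + 2 + 1 = 22
distinct = 105 − 22 = 83

83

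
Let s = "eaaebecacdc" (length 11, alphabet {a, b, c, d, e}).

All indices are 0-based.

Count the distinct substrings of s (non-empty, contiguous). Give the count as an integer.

sorted suffixes:
  #0 SA[0]=1  'aaebecacdc'
  #1 SA[1]=7  'acdc'
  #2 SA[2]=2  'aebecacdc'
  #3 SA[3]=4  'becacdc'
  #4 SA[4]=10  'c'
  #5 SA[5]=6  'cacdc'
  #6 SA[6]=8  'cdc'
  #7 SA[7]=9  'dc'
  #8 SA[8]=0  'eaaebecacdc'
  #9 SA[9]=3  'ebecacdc'
  #10 SA[10]=5  'ecacdc'

SA = [1, 7, 2, 4, 10, 6, 8, 9, 0, 3, 5]
i: (SA[i-1],SA[i]) lcp shared
  1: (1,7) 1 'a'
  2: (7,2) 1 'a'
  3: (2,4) 0 ''
  4: (4,10) 0 ''
  5: (10,6) 1 'c'
  6: (6,8) 1 'c'
  7: (8,9) 0 ''
  8: (9,0) 0 ''
  9: (0,3) 1 'e'
  10: (3,5) 1 'e'

n(n+1)/2 = 11·12/2 = 66
Σ LCP = 0 + 1 + 1 + 0 + 0 + 1 + 1 + 0 + 0 + 1 + 1 = 6
distinct = 66 − 6 = 60

60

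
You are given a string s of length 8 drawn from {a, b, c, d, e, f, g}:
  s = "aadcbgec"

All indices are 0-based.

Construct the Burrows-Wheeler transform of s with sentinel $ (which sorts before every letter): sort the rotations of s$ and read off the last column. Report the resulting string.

rank  rotation   last
    0  $aadcbgec  c
    1  aadcbgec$  $
    2  adcbgec$a  a
    3  bgec$aadc  c
    4  c$aadcbge  e
    5  cbgec$aad  d
    6  dcbgec$aa  a
    7  ec$aadcbg  g
    8  gec$aadcb  b

c$acedagb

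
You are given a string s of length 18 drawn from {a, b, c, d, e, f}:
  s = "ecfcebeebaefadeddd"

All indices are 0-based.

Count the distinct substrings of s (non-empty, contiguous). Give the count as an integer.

157

rank | idx | suffix
   0 |  12 | adeddd
   1 |   9 | aefadeddd
   2 |   8 | baefadeddd
   3 |   5 | beebaefadeddd
   4 |   3 | cebeebaefadeddd
   5 |   1 | cfcebeebaefadeddd
   6 |  17 | d
   7 |  16 | dd
   8 |  15 | ddd
   9 |  13 | deddd
  10 |   7 | ebaefadeddd
  11 |   4 | ebeebaefadeddd
  12 |   0 | ecfcebeebaefadeddd
  13 |  14 | eddd
  14 |   6 | eebaefadeddd
  15 |  10 | efadeddd
  16 |  11 | fadeddd
  17 |   2 | fcebeebaefadeddd

SA = [12, 9, 8, 5, 3, 1, 17, 16, 15, 13, 7, 4, 0, 14, 6, 10, 11, 2]
i: (SA[i-1],SA[i]) lcp shared
  1: (12,9) 1 'a'
  2: (9,8) 0 ''
  3: (8,5) 1 'b'
  4: (5,3) 0 ''
  5: (3,1) 1 'c'
  6: (1,17) 0 ''
  7: (17,16) 1 'd'
  8: (16,15) 2 'dd'
  9: (15,13) 1 'd'
  10: (13,7) 0 ''
  11: (7,4) 2 'eb'
  12: (4,0) 1 'e'
  13: (0,14) 1 'e'
  14: (14,6) 1 'e'
  15: (6,10) 1 'e'
  16: (10,11) 0 ''
  17: (11,2) 1 'f'

n(n+1)/2 = 18·19/2 = 171
Σ LCP = 0 + 1 + 0 + 1 + 0 + 1 + 0 + 1 + 2 + 1 + 0 + 2 + 1 + 1 + 1 + 1 + 0 + 1 = 14
distinct = 171 − 14 = 157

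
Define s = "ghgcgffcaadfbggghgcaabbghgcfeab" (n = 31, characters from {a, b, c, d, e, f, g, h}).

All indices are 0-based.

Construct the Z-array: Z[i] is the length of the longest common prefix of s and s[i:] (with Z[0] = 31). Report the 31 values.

Z[0]=31
i=1: outside box; Z[1]=0
i=2: outside box; Z[2]=1 extend→box=[2,3)
i=3: outside box; Z[3]=0
i=4: outside box; Z[4]=1 extend→box=[4,5)
i=5: outside box; Z[5]=0
i=6: outside box; Z[6]=0
i=7: outside box; Z[7]=0
i=8: outside box; Z[8]=0
i=9: outside box; Z[9]=0
i=10: outside box; Z[10]=0
i=11: outside box; Z[11]=0
i=12: outside box; Z[12]=0
i=13: outside box; Z[13]=1 extend→box=[13,14)
i=14: outside box; Z[14]=1 extend→box=[14,15)
i=15: outside box; Z[15]=4 extend→box=[15,19)
i=16: min(r-i=3, Z[1]=0)=0; Z[16]=0
i=17: min(r-i=2, Z[2]=1)=1; Z[17]=1
i=18: min(r-i=1, Z[3]=0)=0; Z[18]=0
i=19: outside box; Z[19]=0
i=20: outside box; Z[20]=0
i=21: outside box; Z[21]=0
i=22: outside box; Z[22]=0
i=23: outside box; Z[23]=4 extend→box=[23,27)
i=24: min(r-i=3, Z[1]=0)=0; Z[24]=0
i=25: min(r-i=2, Z[2]=1)=1; Z[25]=1
i=26: min(r-i=1, Z[3]=0)=0; Z[26]=0
i=27: outside box; Z[27]=0
i=28: outside box; Z[28]=0
i=29: outside box; Z[29]=0
i=30: outside box; Z[30]=0

[31, 0, 1, 0, 1, 0, 0, 0, 0, 0, 0, 0, 0, 1, 1, 4, 0, 1, 0, 0, 0, 0, 0, 4, 0, 1, 0, 0, 0, 0, 0]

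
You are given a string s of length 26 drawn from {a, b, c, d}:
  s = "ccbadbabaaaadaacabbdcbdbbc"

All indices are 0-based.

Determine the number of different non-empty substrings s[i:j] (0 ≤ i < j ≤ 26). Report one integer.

317

rank→(start, suffix):
  0 → (8, 'aaaadaacabbdcbdbbc')
  1 → (9, 'aaadaacabbdcbdbbc')
  2 → (13, 'aacabbdcbdbbc')
  3 → (10, 'aadaacabbdcbdbbc')
  4 → (6, 'abaaaadaacabbdcbdbbc')
  5 → (16, 'abbdcbdbbc')
  6 → (14, 'acabbdcbdbbc')
  7 → (11, 'adaacabbdcbdbbc')
  8 → (3, 'adbabaaaadaacabbdcbdbbc')
  9 → (7, 'baaaadaacabbdcbdbbc')
  10 → (5, 'babaaaadaacabbdcbdbbc')
  11 → (2, 'badbabaaaadaacabbdcbdbbc')
  12 → (23, 'bbc')
  13 → (17, 'bbdcbdbbc')
  14 → (24, 'bc')
  15 → (21, 'bdbbc')
  16 → (18, 'bdcbdbbc')
  17 → (25, 'c')
  18 → (15, 'cabbdcbdbbc')
  19 → (1, 'cbadbabaaaadaacabbdcbdbbc')
  20 → (20, 'cbdbbc')
  21 → (0, 'ccbadbabaaaadaacabbdcbdbbc')
  22 → (12, 'daacabbdcbdbbc')
  23 → (4, 'dbabaaaadaacabbdcbdbbc')
  24 → (22, 'dbbc')
  25 → (19, 'dcbdbbc')

SA = [8, 9, 13, 10, 6, 16, 14, 11, 3, 7, 5, 2, 23, 17, 24, 21, 18, 25, 15, 1, 20, 0, 12, 4, 22, 19]
[i] adj suffixes → lcp
  [1] 8/9 → 3 ('aaa')
  [2] 9/13 → 2 ('aa')
  [3] 13/10 → 2 ('aa')
  [4] 10/6 → 1 ('a')
  [5] 6/16 → 2 ('ab')
  [6] 16/14 → 1 ('a')
  [7] 14/11 → 1 ('a')
  [8] 11/3 → 2 ('ad')
  [9] 3/7 → 0 ('')
  [10] 7/5 → 2 ('ba')
  [11] 5/2 → 2 ('ba')
  [12] 2/23 → 1 ('b')
  [13] 23/17 → 2 ('bb')
  [14] 17/24 → 1 ('b')
  [15] 24/21 → 1 ('b')
  [16] 21/18 → 2 ('bd')
  [17] 18/25 → 0 ('')
  [18] 25/15 → 1 ('c')
  [19] 15/1 → 1 ('c')
  [20] 1/20 → 2 ('cb')
  [21] 20/0 → 1 ('c')
  [22] 0/12 → 0 ('')
  [23] 12/4 → 1 ('d')
  [24] 4/22 → 2 ('db')
  [25] 22/19 → 1 ('d')

n(n+1)/2 = 26·27/2 = 351
Σ LCP = 0 + 3 + 2 + 2 + 1 + 2 + 1 + 1 + 2 + 0 + 2 + 2 + 1 + 2 + 1 + 1 + 2 + 0 + 1 + 1 + 2 + 1 + 0 + 1 + 2 + 1 = 34
distinct = 351 − 34 = 317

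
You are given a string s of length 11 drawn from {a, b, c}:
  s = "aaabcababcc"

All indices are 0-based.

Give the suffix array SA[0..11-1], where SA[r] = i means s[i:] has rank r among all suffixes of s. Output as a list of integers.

rank | idx | suffix
   0 |   0 | aaabcababcc
   1 |   1 | aabcababcc
   2 |   5 | ababcc
   3 |   2 | abcababcc
   4 |   7 | abcc
   5 |   6 | babcc
   6 |   3 | bcababcc
   7 |   8 | bcc
   8 |  10 | c
   9 |   4 | cababcc
  10 |   9 | cc

[0, 1, 5, 2, 7, 6, 3, 8, 10, 4, 9]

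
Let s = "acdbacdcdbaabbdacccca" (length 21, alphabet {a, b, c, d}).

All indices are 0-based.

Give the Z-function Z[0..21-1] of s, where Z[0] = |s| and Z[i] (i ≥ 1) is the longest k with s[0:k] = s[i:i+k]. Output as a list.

[21, 0, 0, 0, 3, 0, 0, 0, 0, 0, 1, 1, 0, 0, 0, 2, 0, 0, 0, 0, 1]

Z[0]=21
i=1: outside box; Z[1]=0
i=2: outside box; Z[2]=0
i=3: outside box; Z[3]=0
i=4: outside box; Z[4]=3 grow→box=[4,7)
i=5: min(r-i=2, Z[1]=0)=0; Z[5]=0
i=6: min(r-i=1, Z[2]=0)=0; Z[6]=0
i=7: outside box; Z[7]=0
i=8: outside box; Z[8]=0
i=9: outside box; Z[9]=0
i=10: outside box; Z[10]=1 grow→box=[10,11)
i=11: outside box; Z[11]=1 grow→box=[11,12)
i=12: outside box; Z[12]=0
i=13: outside box; Z[13]=0
i=14: outside box; Z[14]=0
i=15: outside box; Z[15]=2 grow→box=[15,17)
i=16: min(r-i=1, Z[1]=0)=0; Z[16]=0
i=17: outside box; Z[17]=0
i=18: outside box; Z[18]=0
i=19: outside box; Z[19]=0
i=20: outside box; Z[20]=1 grow→box=[20,21)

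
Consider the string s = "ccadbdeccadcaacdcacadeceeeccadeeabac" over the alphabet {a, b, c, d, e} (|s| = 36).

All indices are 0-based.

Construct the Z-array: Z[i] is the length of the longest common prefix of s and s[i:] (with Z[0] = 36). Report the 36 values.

[36, 1, 0, 0, 0, 0, 0, 4, 1, 0, 0, 1, 0, 0, 1, 0, 1, 0, 1, 0, 0, 0, 1, 0, 0, 0, 4, 1, 0, 0, 0, 0, 0, 0, 0, 1]

Z[0]=36
i=1: i≥r, start 0; Z[1]=1 grow→box=[1,2)
i=2: i≥r, start 0; Z[2]=0
i=3: i≥r, start 0; Z[3]=0
i=4: i≥r, start 0; Z[4]=0
i=5: i≥r, start 0; Z[5]=0
i=6: i≥r, start 0; Z[6]=0
i=7: i≥r, start 0; Z[7]=4 grow→box=[7,11)
i=8: min(r-i=3, Z[1]=1)=1; Z[8]=1
i=9: min(r-i=2, Z[2]=0)=0; Z[9]=0
i=10: min(r-i=1, Z[3]=0)=0; Z[10]=0
i=11: i≥r, start 0; Z[11]=1 grow→box=[11,12)
i=12: i≥r, start 0; Z[12]=0
i=13: i≥r, start 0; Z[13]=0
i=14: i≥r, start 0; Z[14]=1 grow→box=[14,15)
i=15: i≥r, start 0; Z[15]=0
i=16: i≥r, start 0; Z[16]=1 grow→box=[16,17)
i=17: i≥r, start 0; Z[17]=0
i=18: i≥r, start 0; Z[18]=1 grow→box=[18,19)
i=19: i≥r, start 0; Z[19]=0
i=20: i≥r, start 0; Z[20]=0
i=21: i≥r, start 0; Z[21]=0
i=22: i≥r, start 0; Z[22]=1 grow→box=[22,23)
i=23: i≥r, start 0; Z[23]=0
i=24: i≥r, start 0; Z[24]=0
i=25: i≥r, start 0; Z[25]=0
i=26: i≥r, start 0; Z[26]=4 grow→box=[26,30)
i=27: min(r-i=3, Z[1]=1)=1; Z[27]=1
i=28: min(r-i=2, Z[2]=0)=0; Z[28]=0
i=29: min(r-i=1, Z[3]=0)=0; Z[29]=0
i=30: i≥r, start 0; Z[30]=0
i=31: i≥r, start 0; Z[31]=0
i=32: i≥r, start 0; Z[32]=0
i=33: i≥r, start 0; Z[33]=0
i=34: i≥r, start 0; Z[34]=0
i=35: i≥r, start 0; Z[35]=1 grow→box=[35,36)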